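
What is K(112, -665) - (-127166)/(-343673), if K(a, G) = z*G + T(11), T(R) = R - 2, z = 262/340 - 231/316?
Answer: -32655378615/1846211356 ≈ -17.688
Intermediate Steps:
z = 1063/26860 (z = 262*(1/340) - 231*1/316 = 131/170 - 231/316 = 1063/26860 ≈ 0.039576)
T(R) = -2 + R
K(a, G) = 9 + 1063*G/26860 (K(a, G) = 1063*G/26860 + (-2 + 11) = 1063*G/26860 + 9 = 9 + 1063*G/26860)
K(112, -665) - (-127166)/(-343673) = (9 + (1063/26860)*(-665)) - (-127166)/(-343673) = (9 - 141379/5372) - (-127166)*(-1)/343673 = -93031/5372 - 1*127166/343673 = -93031/5372 - 127166/343673 = -32655378615/1846211356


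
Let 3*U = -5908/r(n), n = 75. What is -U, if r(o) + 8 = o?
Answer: 5908/201 ≈ 29.393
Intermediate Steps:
r(o) = -8 + o
U = -5908/201 (U = (-5908/(-8 + 75))/3 = (-5908/67)/3 = (-5908*1/67)/3 = (⅓)*(-5908/67) = -5908/201 ≈ -29.393)
-U = -1*(-5908/201) = 5908/201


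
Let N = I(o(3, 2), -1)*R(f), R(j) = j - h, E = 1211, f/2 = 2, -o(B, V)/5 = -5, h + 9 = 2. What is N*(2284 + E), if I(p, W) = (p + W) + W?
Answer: 884235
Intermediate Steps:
h = -7 (h = -9 + 2 = -7)
o(B, V) = 25 (o(B, V) = -5*(-5) = 25)
I(p, W) = p + 2*W (I(p, W) = (W + p) + W = p + 2*W)
f = 4 (f = 2*2 = 4)
R(j) = 7 + j (R(j) = j - 1*(-7) = j + 7 = 7 + j)
N = 253 (N = (25 + 2*(-1))*(7 + 4) = (25 - 2)*11 = 23*11 = 253)
N*(2284 + E) = 253*(2284 + 1211) = 253*3495 = 884235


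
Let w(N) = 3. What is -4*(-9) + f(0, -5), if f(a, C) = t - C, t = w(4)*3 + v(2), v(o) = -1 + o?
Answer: 51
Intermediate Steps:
t = 10 (t = 3*3 + (-1 + 2) = 9 + 1 = 10)
f(a, C) = 10 - C
-4*(-9) + f(0, -5) = -4*(-9) + (10 - 1*(-5)) = 36 + (10 + 5) = 36 + 15 = 51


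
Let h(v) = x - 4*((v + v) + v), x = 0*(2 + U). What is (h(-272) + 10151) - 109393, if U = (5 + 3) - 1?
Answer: -95978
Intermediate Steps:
U = 7 (U = 8 - 1 = 7)
x = 0 (x = 0*(2 + 7) = 0*9 = 0)
h(v) = -12*v (h(v) = 0 - 4*((v + v) + v) = 0 - 4*(2*v + v) = 0 - 12*v = -12*v)
(h(-272) + 10151) - 109393 = (-12*(-272) + 10151) - 109393 = (3264 + 10151) - 109393 = 13415 - 109393 = -95978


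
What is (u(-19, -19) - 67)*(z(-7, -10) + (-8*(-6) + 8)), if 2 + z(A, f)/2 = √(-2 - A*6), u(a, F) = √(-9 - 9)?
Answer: -4*(13 + √10)*(67 - 3*I*√2) ≈ -4331.5 + 274.28*I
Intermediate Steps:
u(a, F) = 3*I*√2 (u(a, F) = √(-18) = 3*I*√2)
z(A, f) = -4 + 2*√(-2 - 6*A) (z(A, f) = -4 + 2*√(-2 - A*6) = -4 + 2*√(-2 - 6*A))
(u(-19, -19) - 67)*(z(-7, -10) + (-8*(-6) + 8)) = (3*I*√2 - 67)*((-4 + 2*√(-2 - 6*(-7))) + (-8*(-6) + 8)) = (-67 + 3*I*√2)*((-4 + 2*√(-2 + 42)) + (48 + 8)) = (-67 + 3*I*√2)*((-4 + 2*√40) + 56) = (-67 + 3*I*√2)*((-4 + 2*(2*√10)) + 56) = (-67 + 3*I*√2)*((-4 + 4*√10) + 56) = (-67 + 3*I*√2)*(52 + 4*√10)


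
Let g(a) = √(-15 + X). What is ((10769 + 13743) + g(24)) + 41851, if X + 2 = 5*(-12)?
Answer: 66363 + I*√77 ≈ 66363.0 + 8.775*I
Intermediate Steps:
X = -62 (X = -2 + 5*(-12) = -2 - 60 = -62)
g(a) = I*√77 (g(a) = √(-15 - 62) = √(-77) = I*√77)
((10769 + 13743) + g(24)) + 41851 = ((10769 + 13743) + I*√77) + 41851 = (24512 + I*√77) + 41851 = 66363 + I*√77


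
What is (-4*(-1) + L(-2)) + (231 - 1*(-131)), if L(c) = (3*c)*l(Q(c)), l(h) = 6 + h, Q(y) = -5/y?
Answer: 315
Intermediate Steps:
L(c) = 3*c*(6 - 5/c) (L(c) = (3*c)*(6 - 5/c) = 3*c*(6 - 5/c))
(-4*(-1) + L(-2)) + (231 - 1*(-131)) = (-4*(-1) + (-15 + 18*(-2))) + (231 - 1*(-131)) = (4 + (-15 - 36)) + (231 + 131) = (4 - 51) + 362 = -47 + 362 = 315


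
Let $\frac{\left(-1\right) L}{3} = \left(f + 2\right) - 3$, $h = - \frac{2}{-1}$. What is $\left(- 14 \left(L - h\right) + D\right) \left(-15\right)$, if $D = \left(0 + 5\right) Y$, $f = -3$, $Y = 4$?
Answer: $1800$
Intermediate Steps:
$h = 2$ ($h = \left(-2\right) \left(-1\right) = 2$)
$L = 12$ ($L = - 3 \left(\left(-3 + 2\right) - 3\right) = - 3 \left(-1 - 3\right) = \left(-3\right) \left(-4\right) = 12$)
$D = 20$ ($D = \left(0 + 5\right) 4 = 5 \cdot 4 = 20$)
$\left(- 14 \left(L - h\right) + D\right) \left(-15\right) = \left(- 14 \left(12 - 2\right) + 20\right) \left(-15\right) = \left(\left(-14\right) 10 + 20\right) \left(-15\right) = \left(-140 + 20\right) \left(-15\right) = \left(-120\right) \left(-15\right) = 1800$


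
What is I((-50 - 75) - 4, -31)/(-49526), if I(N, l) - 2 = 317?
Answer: -319/49526 ≈ -0.0064411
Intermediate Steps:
I(N, l) = 319 (I(N, l) = 2 + 317 = 319)
I((-50 - 75) - 4, -31)/(-49526) = 319/(-49526) = 319*(-1/49526) = -319/49526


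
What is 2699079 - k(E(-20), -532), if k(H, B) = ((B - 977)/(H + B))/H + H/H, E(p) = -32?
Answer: 16237653751/6016 ≈ 2.6991e+6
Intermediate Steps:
k(H, B) = 1 + (-977 + B)/(H*(B + H)) (k(H, B) = ((-977 + B)/(B + H))/H + 1 = (-977 + B)/(H*(B + H)) + 1 = 1 + (-977 + B)/(H*(B + H)))
2699079 - k(E(-20), -532) = 2699079 - (-977 - 532 + (-32)**2 - 532*(-32))/((-32)*(-532 - 32)) = 2699079 - (-1)*(-977 - 532 + 1024 + 17024)/(32*(-564)) = 2699079 - (-1)*(-1)*16539/(32*564) = 2699079 - 1*5513/6016 = 2699079 - 5513/6016 = 16237653751/6016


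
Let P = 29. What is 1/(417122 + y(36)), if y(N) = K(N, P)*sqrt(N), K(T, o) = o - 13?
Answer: 1/417218 ≈ 2.3968e-6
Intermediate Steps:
K(T, o) = -13 + o
y(N) = 16*sqrt(N) (y(N) = (-13 + 29)*sqrt(N) = 16*sqrt(N))
1/(417122 + y(36)) = 1/(417122 + 16*sqrt(36)) = 1/(417122 + 16*6) = 1/(417122 + 96) = 1/417218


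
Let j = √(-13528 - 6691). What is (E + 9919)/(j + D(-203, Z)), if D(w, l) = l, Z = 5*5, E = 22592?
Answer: 270925/6948 - 10837*I*√20219/6948 ≈ 38.993 - 221.78*I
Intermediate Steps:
Z = 25
j = I*√20219 (j = √(-20219) = I*√20219 ≈ 142.19*I)
(E + 9919)/(j + D(-203, Z)) = (22592 + 9919)/(I*√20219 + 25) = 32511/(25 + I*√20219)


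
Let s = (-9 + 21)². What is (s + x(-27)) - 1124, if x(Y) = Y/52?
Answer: -50987/52 ≈ -980.52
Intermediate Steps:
s = 144 (s = 12² = 144)
x(Y) = Y/52 (x(Y) = Y*(1/52) = Y/52)
(s + x(-27)) - 1124 = (144 + (1/52)*(-27)) - 1124 = (144 - 27/52) - 1124 = 7461/52 - 1124 = -50987/52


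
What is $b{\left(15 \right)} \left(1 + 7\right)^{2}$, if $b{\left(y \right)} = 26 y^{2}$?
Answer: $374400$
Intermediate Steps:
$b{\left(15 \right)} \left(1 + 7\right)^{2} = 26 \cdot 15^{2} \left(1 + 7\right)^{2} = 26 \cdot 225 \cdot 8^{2} = 5850 \cdot 64 = 374400$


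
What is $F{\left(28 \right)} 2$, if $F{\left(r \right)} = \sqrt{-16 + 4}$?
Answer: $4 i \sqrt{3} \approx 6.9282 i$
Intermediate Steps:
$F{\left(r \right)} = 2 i \sqrt{3}$ ($F{\left(r \right)} = \sqrt{-12} = 2 i \sqrt{3}$)
$F{\left(28 \right)} 2 = 2 i \sqrt{3} \cdot 2 = 4 i \sqrt{3}$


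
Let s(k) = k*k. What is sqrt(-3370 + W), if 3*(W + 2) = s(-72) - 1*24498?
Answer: 3*I*sqrt(1090) ≈ 99.045*I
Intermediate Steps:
s(k) = k**2
W = -6440 (W = -2 + ((-72)**2 - 1*24498)/3 = -2 + (5184 - 24498)/3 = -2 + (1/3)*(-19314) = -2 - 6438 = -6440)
sqrt(-3370 + W) = sqrt(-3370 - 6440) = sqrt(-9810) = 3*I*sqrt(1090)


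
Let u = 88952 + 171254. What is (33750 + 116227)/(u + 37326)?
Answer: 149977/297532 ≈ 0.50407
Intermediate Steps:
u = 260206
(33750 + 116227)/(u + 37326) = (33750 + 116227)/(260206 + 37326) = 149977/297532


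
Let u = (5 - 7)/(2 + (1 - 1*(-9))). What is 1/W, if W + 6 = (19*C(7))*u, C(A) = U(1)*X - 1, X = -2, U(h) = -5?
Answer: -2/69 ≈ -0.028986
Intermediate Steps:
C(A) = 9 (C(A) = -5*(-2) - 1 = 10 - 1 = 9)
u = -1/6 (u = -2/(2 + (1 + 9)) = -2/(2 + 10) = -2/12 = -2*1/12 = -1/6 ≈ -0.16667)
W = -69/2 (W = -6 + (19*9)*(-1/6) = -6 + 171*(-1/6) = -6 - 57/2 = -69/2 ≈ -34.500)
1/W = 1/(-69/2) = -2/69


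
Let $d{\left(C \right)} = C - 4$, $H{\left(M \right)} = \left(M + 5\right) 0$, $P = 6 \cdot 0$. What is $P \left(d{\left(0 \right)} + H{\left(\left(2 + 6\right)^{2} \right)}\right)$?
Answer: $0$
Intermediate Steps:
$P = 0$
$H{\left(M \right)} = 0$ ($H{\left(M \right)} = \left(5 + M\right) 0 = 0$)
$d{\left(C \right)} = -4 + C$ ($d{\left(C \right)} = C - 4 = -4 + C$)
$P \left(d{\left(0 \right)} + H{\left(\left(2 + 6\right)^{2} \right)}\right) = 0 \left(\left(-4 + 0\right) + 0\right) = 0 \left(-4 + 0\right) = 0 \left(-4\right) = 0$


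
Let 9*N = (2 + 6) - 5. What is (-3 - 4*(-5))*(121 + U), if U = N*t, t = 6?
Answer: 2091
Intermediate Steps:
N = ⅓ (N = ((2 + 6) - 5)/9 = (8 - 5)/9 = (⅑)*3 = ⅓ ≈ 0.33333)
U = 2 (U = (⅓)*6 = 2)
(-3 - 4*(-5))*(121 + U) = (-3 - 4*(-5))*(121 + 2) = (-3 + 20)*123 = 17*123 = 2091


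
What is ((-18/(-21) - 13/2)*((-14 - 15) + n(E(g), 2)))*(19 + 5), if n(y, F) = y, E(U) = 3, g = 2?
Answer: 24648/7 ≈ 3521.1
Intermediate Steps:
((-18/(-21) - 13/2)*((-14 - 15) + n(E(g), 2)))*(19 + 5) = ((-18/(-21) - 13/2)*((-14 - 15) + 3))*(19 + 5) = ((-18*(-1/21) - 13*½)*(-29 + 3))*24 = ((6/7 - 13/2)*(-26))*24 = -79/14*(-26)*24 = (1027/7)*24 = 24648/7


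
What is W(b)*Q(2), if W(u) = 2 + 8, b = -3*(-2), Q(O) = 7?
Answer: 70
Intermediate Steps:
b = 6
W(u) = 10
W(b)*Q(2) = 10*7 = 70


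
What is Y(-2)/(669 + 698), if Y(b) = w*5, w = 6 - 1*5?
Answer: 5/1367 ≈ 0.0036576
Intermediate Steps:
w = 1 (w = 6 - 5 = 1)
Y(b) = 5 (Y(b) = 1*5 = 5)
Y(-2)/(669 + 698) = 5/(669 + 698) = 5/1367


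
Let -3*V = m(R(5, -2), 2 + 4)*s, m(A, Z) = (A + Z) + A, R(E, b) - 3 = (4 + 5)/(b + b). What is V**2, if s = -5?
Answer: 625/4 ≈ 156.25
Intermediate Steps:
R(E, b) = 3 + 9/(2*b) (R(E, b) = 3 + (4 + 5)/(b + b) = 3 + 9/((2*b)) = 3 + 9*(1/(2*b)) = 3 + 9/(2*b))
m(A, Z) = Z + 2*A
V = 25/2 (V = -((2 + 4) + 2*(3 + (9/2)/(-2)))*(-5)/3 = -(6 + 2*(3 + (9/2)*(-1/2)))*(-5)/3 = -(6 + 2*(3 - 9/4))*(-5)/3 = -(6 + 2*(3/4))*(-5)/3 = -(6 + 3/2)*(-5)/3 = -5*(-5)/2 = -1/3*(-75/2) = 25/2 ≈ 12.500)
V**2 = (25/2)**2 = 625/4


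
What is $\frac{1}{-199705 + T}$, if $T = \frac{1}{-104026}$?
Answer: $- \frac{104026}{20774512331} \approx -5.0074 \cdot 10^{-6}$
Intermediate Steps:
$T = - \frac{1}{104026} \approx -9.613 \cdot 10^{-6}$
$\frac{1}{-199705 + T} = \frac{1}{-199705 - \frac{1}{104026}} = \frac{1}{- \frac{20774512331}{104026}} = - \frac{104026}{20774512331}$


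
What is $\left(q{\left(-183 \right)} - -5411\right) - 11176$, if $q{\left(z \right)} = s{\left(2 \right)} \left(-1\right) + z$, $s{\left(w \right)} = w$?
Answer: $-5950$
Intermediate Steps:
$q{\left(z \right)} = -2 + z$ ($q{\left(z \right)} = 2 \left(-1\right) + z = -2 + z$)
$\left(q{\left(-183 \right)} - -5411\right) - 11176 = \left(\left(-2 - 183\right) - -5411\right) - 11176 = \left(-185 + \left(-9667 + 15078\right)\right) - 11176 = \left(-185 + 5411\right) - 11176 = 5226 - 11176 = -5950$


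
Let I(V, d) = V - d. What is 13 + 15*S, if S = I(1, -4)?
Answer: 88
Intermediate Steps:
S = 5 (S = 1 - 1*(-4) = 1 + 4 = 5)
13 + 15*S = 13 + 15*5 = 13 + 75 = 88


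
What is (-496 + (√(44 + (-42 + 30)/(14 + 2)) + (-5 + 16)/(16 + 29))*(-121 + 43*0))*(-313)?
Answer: 7402763/45 + 37873*√173/2 ≈ 4.1358e+5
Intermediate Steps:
(-496 + (√(44 + (-42 + 30)/(14 + 2)) + (-5 + 16)/(16 + 29))*(-121 + 43*0))*(-313) = (-496 + (√(44 - 12/16) + 11/45)*(-121 + 0))*(-313) = (-496 + (√(44 - 12*1/16) + 11*(1/45))*(-121))*(-313) = (-496 + (√(44 - ¾) + 11/45)*(-121))*(-313) = (-496 + (√(173/4) + 11/45)*(-121))*(-313) = (-496 + (√173/2 + 11/45)*(-121))*(-313) = (-496 + (11/45 + √173/2)*(-121))*(-313) = (-496 + (-1331/45 - 121*√173/2))*(-313) = (-23651/45 - 121*√173/2)*(-313) = 7402763/45 + 37873*√173/2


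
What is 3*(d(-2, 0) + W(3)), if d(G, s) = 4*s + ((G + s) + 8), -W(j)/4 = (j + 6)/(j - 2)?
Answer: -90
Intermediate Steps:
W(j) = -4*(6 + j)/(-2 + j) (W(j) = -4*(j + 6)/(j - 2) = -4*(6 + j)/(-2 + j))
d(G, s) = 8 + G + 5*s (d(G, s) = 4*s + (8 + G + s) = 8 + G + 5*s)
3*(d(-2, 0) + W(3)) = 3*((8 - 2 + 5*0) + 4*(-6 - 1*3)/(-2 + 3)) = 3*((8 - 2 + 0) + 4*(-6 - 3)/1) = 3*(6 + 4*1*(-9)) = 3*(6 - 36) = 3*(-30) = -90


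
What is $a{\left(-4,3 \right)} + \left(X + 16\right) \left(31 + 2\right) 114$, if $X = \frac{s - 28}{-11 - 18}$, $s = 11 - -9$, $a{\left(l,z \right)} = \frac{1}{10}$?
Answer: $\frac{17756669}{290} \approx 61230.0$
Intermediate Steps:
$a{\left(l,z \right)} = \frac{1}{10}$
$s = 20$ ($s = 11 + 9 = 20$)
$X = \frac{8}{29}$ ($X = \frac{20 - 28}{-11 - 18} = - \frac{8}{-29} = \left(-8\right) \left(- \frac{1}{29}\right) = \frac{8}{29} \approx 0.27586$)
$a{\left(-4,3 \right)} + \left(X + 16\right) \left(31 + 2\right) 114 = \frac{1}{10} + \left(\frac{8}{29} + 16\right) \left(31 + 2\right) 114 = \frac{1}{10} + \frac{472}{29} \cdot 33 \cdot 114 = \frac{1}{10} + \frac{15576}{29} \cdot 114 = \frac{1}{10} + \frac{1775664}{29} = \frac{17756669}{290}$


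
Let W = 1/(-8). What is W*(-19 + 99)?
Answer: -10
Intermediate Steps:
W = -1/8 ≈ -0.12500
W*(-19 + 99) = -(-19 + 99)/8 = -1/8*80 = -10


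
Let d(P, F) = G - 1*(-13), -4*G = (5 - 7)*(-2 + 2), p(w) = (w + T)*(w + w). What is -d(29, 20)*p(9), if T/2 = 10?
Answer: -6786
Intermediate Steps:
T = 20 (T = 2*10 = 20)
p(w) = 2*w*(20 + w) (p(w) = (w + 20)*(w + w) = (20 + w)*(2*w) = 2*w*(20 + w))
G = 0 (G = -(5 - 7)*(-2 + 2)/4 = -(-1)*0/2 = -¼*0 = 0)
d(P, F) = 13 (d(P, F) = 0 - 1*(-13) = 0 + 13 = 13)
-d(29, 20)*p(9) = -13*2*9*(20 + 9) = -13*2*9*29 = -13*522 = -1*6786 = -6786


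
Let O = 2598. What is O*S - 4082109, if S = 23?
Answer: -4022355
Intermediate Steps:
O*S - 4082109 = 2598*23 - 4082109 = 59754 - 4082109 = -4022355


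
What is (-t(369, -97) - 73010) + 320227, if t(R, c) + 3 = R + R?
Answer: 246482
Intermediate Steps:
t(R, c) = -3 + 2*R (t(R, c) = -3 + (R + R) = -3 + 2*R)
(-t(369, -97) - 73010) + 320227 = (-(-3 + 2*369) - 73010) + 320227 = (-(-3 + 738) - 73010) + 320227 = (-1*735 - 73010) + 320227 = (-735 - 73010) + 320227 = -73745 + 320227 = 246482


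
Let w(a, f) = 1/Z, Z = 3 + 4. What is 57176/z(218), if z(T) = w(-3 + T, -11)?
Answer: 400232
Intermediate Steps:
Z = 7
w(a, f) = ⅐ (w(a, f) = 1/7 = ⅐)
z(T) = ⅐
57176/z(218) = 57176/(⅐) = 57176*7 = 400232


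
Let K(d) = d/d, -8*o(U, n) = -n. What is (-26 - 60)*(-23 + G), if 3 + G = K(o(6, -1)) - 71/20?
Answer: 24553/10 ≈ 2455.3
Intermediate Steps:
o(U, n) = n/8 (o(U, n) = -(-1)*n/8 = n/8)
K(d) = 1
G = -111/20 (G = -3 + (1 - 71/20) = -3 - 51/20 = -111/20 ≈ -5.5500)
(-26 - 60)*(-23 + G) = (-26 - 60)*(-23 - 111/20) = -86*(-571/20) = 24553/10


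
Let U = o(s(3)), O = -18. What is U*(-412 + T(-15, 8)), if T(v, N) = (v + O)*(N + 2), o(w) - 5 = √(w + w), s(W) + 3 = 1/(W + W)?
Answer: -3710 - 742*I*√51/3 ≈ -3710.0 - 1766.3*I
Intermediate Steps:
s(W) = -3 + 1/(2*W) (s(W) = -3 + 1/(W + W) = -3 + 1/(2*W))
o(w) = 5 + √2*√w (o(w) = 5 + √(w + w) = 5 + √(2*w) = 5 + √2*√w)
T(v, N) = (-18 + v)*(2 + N) (T(v, N) = (v - 18)*(N + 2) = (-18 + v)*(2 + N))
U = 5 + I*√51/3 (U = 5 + √2*√(-3 + (½)/3) = 5 + √2*√(-3 + (½)*(⅓)) = 5 + √2*√(-3 + ⅙) = 5 + √2*√(-17/6) = 5 + √2*(I*√102/6) = 5 + I*√51/3 ≈ 5.0 + 2.3805*I)
U*(-412 + T(-15, 8)) = (5 + I*√51/3)*(-412 + (-36 - 18*8 + 2*(-15) + 8*(-15))) = (5 + I*√51/3)*(-412 + (-36 - 144 - 30 - 120)) = (5 + I*√51/3)*(-412 - 330) = (5 + I*√51/3)*(-742) = -3710 - 742*I*√51/3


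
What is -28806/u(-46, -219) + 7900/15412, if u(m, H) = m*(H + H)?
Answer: -11866203/12938374 ≈ -0.91713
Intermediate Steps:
u(m, H) = 2*H*m (u(m, H) = m*(2*H) = 2*H*m)
-28806/u(-46, -219) + 7900/15412 = -28806/(2*(-219)*(-46)) + 7900/15412 = -28806/20148 + 7900*(1/15412) = -28806*1/20148 + 1975/3853 = -4801/3358 + 1975/3853 = -11866203/12938374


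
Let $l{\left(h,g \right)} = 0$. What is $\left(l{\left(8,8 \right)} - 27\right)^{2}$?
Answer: $729$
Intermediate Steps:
$\left(l{\left(8,8 \right)} - 27\right)^{2} = \left(0 - 27\right)^{2} = \left(-27\right)^{2} = 729$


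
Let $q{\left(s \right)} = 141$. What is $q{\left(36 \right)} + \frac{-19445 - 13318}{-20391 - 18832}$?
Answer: $\frac{5563206}{39223} \approx 141.84$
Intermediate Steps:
$q{\left(36 \right)} + \frac{-19445 - 13318}{-20391 - 18832} = 141 + \frac{-19445 - 13318}{-20391 - 18832} = 141 - \frac{32763}{-39223} = 141 - - \frac{32763}{39223} = 141 + \frac{32763}{39223} = \frac{5563206}{39223}$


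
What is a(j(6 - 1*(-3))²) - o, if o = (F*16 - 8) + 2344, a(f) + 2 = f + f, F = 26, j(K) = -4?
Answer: -2722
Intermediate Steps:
a(f) = -2 + 2*f (a(f) = -2 + (f + f) = -2 + 2*f)
o = 2752 (o = (26*16 - 8) + 2344 = (416 - 8) + 2344 = 408 + 2344 = 2752)
a(j(6 - 1*(-3))²) - o = (-2 + 2*(-4)²) - 1*2752 = (-2 + 2*16) - 2752 = (-2 + 32) - 2752 = 30 - 2752 = -2722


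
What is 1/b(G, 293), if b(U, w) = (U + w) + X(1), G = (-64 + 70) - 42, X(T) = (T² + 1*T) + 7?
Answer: 1/266 ≈ 0.0037594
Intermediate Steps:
X(T) = 7 + T + T² (X(T) = (T² + T) + 7 = (T + T²) + 7 = 7 + T + T²)
G = -36 (G = 6 - 42 = -36)
b(U, w) = 9 + U + w (b(U, w) = (U + w) + (7 + 1 + 1²) = (U + w) + (7 + 1 + 1) = (U + w) + 9 = 9 + U + w)
1/b(G, 293) = 1/(9 - 36 + 293) = 1/266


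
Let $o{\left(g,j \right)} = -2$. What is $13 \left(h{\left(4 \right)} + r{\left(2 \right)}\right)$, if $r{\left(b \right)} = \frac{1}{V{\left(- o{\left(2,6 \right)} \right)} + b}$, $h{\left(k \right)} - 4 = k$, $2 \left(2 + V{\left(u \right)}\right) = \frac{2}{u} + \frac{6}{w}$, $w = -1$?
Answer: $\frac{494}{5} \approx 98.8$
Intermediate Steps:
$V{\left(u \right)} = -5 + \frac{1}{u}$ ($V{\left(u \right)} = -2 + \frac{\frac{2}{u} + \frac{6}{-1}}{2} = -2 + \frac{\frac{2}{u} + 6 \left(-1\right)}{2} = -2 + \frac{\frac{2}{u} - 6}{2} = -2 + \frac{-6 + \frac{2}{u}}{2} = -2 - \left(3 - \frac{1}{u}\right) = -5 + \frac{1}{u}$)
$h{\left(k \right)} = 4 + k$
$r{\left(b \right)} = \frac{1}{- \frac{9}{2} + b}$ ($r{\left(b \right)} = \frac{1}{\left(-5 + \frac{1}{\left(-1\right) \left(-2\right)}\right) + b} = \frac{1}{\left(-5 + \frac{1}{2}\right) + b} = \frac{1}{- \frac{9}{2} + b}$)
$13 \left(h{\left(4 \right)} + r{\left(2 \right)}\right) = 13 \left(\left(4 + 4\right) + \frac{2}{-9 + 2 \cdot 2}\right) = 13 \left(8 + \frac{2}{-9 + 4}\right) = 13 \left(8 + \frac{2}{-5}\right) = 13 \left(8 + 2 \left(- \frac{1}{5}\right)\right) = 13 \left(8 - \frac{2}{5}\right) = 13 \cdot \frac{38}{5} = \frac{494}{5}$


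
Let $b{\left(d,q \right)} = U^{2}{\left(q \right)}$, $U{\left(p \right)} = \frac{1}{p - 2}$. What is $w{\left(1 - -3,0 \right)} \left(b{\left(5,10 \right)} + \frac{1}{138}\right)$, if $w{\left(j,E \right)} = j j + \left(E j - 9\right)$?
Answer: $\frac{707}{4416} \approx 0.1601$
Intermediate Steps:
$U{\left(p \right)} = \frac{1}{-2 + p}$
$w{\left(j,E \right)} = -9 + j^{2} + E j$ ($w{\left(j,E \right)} = j^{2} + \left(-9 + E j\right) = -9 + j^{2} + E j$)
$b{\left(d,q \right)} = \frac{1}{\left(-2 + q\right)^{2}}$ ($b{\left(d,q \right)} = \left(\frac{1}{-2 + q}\right)^{2} = \frac{1}{\left(-2 + q\right)^{2}}$)
$w{\left(1 - -3,0 \right)} \left(b{\left(5,10 \right)} + \frac{1}{138}\right) = \left(-9 + \left(1 - -3\right)^{2} + 0 \left(1 - -3\right)\right) \left(\frac{1}{\left(-2 + 10\right)^{2}} + \frac{1}{138}\right) = \left(-9 + \left(1 + 3\right)^{2} + 0 \left(1 + 3\right)\right) \left(\frac{1}{64} + \frac{1}{138}\right) = \left(-9 + 4^{2} + 0 \cdot 4\right) \left(\frac{1}{64} + \frac{1}{138}\right) = \left(-9 + 16 + 0\right) \frac{101}{4416} = 7 \cdot \frac{101}{4416} = \frac{707}{4416}$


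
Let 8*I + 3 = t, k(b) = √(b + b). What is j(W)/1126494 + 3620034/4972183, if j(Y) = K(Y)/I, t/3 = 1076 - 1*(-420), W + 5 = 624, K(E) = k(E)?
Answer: 3620034/4972183 + 4*√1238/2526162795 ≈ 0.72806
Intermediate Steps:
k(b) = √2*√b (k(b) = √(2*b) = √2*√b)
K(E) = √2*√E
W = 619 (W = -5 + 624 = 619)
t = 4488 (t = 3*(1076 - 1*(-420)) = 3*(1076 + 420) = 3*1496 = 4488)
I = 4485/8 (I = -3/8 + (⅛)*4488 = -3/8 + 561 = 4485/8 ≈ 560.63)
j(Y) = 8*√2*√Y/4485 (j(Y) = (√2*√Y)/(4485/8) = (√2*√Y)*(8/4485) = 8*√2*√Y/4485)
j(W)/1126494 + 3620034/4972183 = (8*√2*√619/4485)/1126494 + 3620034/4972183 = (8*√1238/4485)*(1/1126494) + 3620034*(1/4972183) = 4*√1238/2526162795 + 3620034/4972183 = 3620034/4972183 + 4*√1238/2526162795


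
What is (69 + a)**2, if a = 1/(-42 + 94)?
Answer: 12880921/2704 ≈ 4763.7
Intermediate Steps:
a = 1/52 ≈ 0.019231
(69 + a)**2 = (69 + 1/52)**2 = (3589/52)**2 = 12880921/2704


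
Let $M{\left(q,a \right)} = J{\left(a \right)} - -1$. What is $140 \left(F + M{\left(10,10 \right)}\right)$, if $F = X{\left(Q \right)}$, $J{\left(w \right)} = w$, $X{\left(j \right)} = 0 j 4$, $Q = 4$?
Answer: $1540$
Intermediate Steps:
$X{\left(j \right)} = 0$ ($X{\left(j \right)} = 0 \cdot 4 = 0$)
$F = 0$
$M{\left(q,a \right)} = 1 + a$ ($M{\left(q,a \right)} = a - -1 = a + 1 = 1 + a$)
$140 \left(F + M{\left(10,10 \right)}\right) = 140 \left(0 + \left(1 + 10\right)\right) = 140 \left(0 + 11\right) = 140 \cdot 11 = 1540$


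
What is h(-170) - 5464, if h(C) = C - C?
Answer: -5464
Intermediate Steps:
h(C) = 0
h(-170) - 5464 = 0 - 5464 = -5464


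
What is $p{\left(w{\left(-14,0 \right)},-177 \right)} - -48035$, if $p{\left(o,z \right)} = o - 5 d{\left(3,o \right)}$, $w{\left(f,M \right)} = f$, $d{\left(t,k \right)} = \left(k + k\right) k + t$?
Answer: $46046$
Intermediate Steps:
$d{\left(t,k \right)} = t + 2 k^{2}$ ($d{\left(t,k \right)} = 2 k k + t = 2 k^{2} + t = t + 2 k^{2}$)
$p{\left(o,z \right)} = -15 + o - 10 o^{2}$ ($p{\left(o,z \right)} = o - 5 \left(3 + 2 o^{2}\right) = o - \left(15 + 10 o^{2}\right) = -15 + o - 10 o^{2}$)
$p{\left(w{\left(-14,0 \right)},-177 \right)} - -48035 = \left(-15 - 14 - 10 \left(-14\right)^{2}\right) - -48035 = \left(-15 - 14 - 1960\right) + 48035 = -1989 + 48035 = 46046$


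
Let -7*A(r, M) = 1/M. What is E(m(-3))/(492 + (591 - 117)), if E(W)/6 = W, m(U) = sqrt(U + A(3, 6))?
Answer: I*sqrt(5334)/6762 ≈ 0.010801*I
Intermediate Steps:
A(r, M) = -1/(7*M)
m(U) = sqrt(-1/42 + U) (m(U) = sqrt(U - 1/7/6) = sqrt(U - 1/7*1/6) = sqrt(U - 1/42) = sqrt(-1/42 + U))
E(W) = 6*W
E(m(-3))/(492 + (591 - 117)) = (6*(sqrt(-42 + 1764*(-3))/42))/(492 + (591 - 117)) = (6*(sqrt(-42 - 5292)/42))/(492 + 474) = (6*(sqrt(-5334)/42))/966 = (6*((I*sqrt(5334))/42))*(1/966) = (6*(I*sqrt(5334)/42))*(1/966) = (I*sqrt(5334)/7)*(1/966) = I*sqrt(5334)/6762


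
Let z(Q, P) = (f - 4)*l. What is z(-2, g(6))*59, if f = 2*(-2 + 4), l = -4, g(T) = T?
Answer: 0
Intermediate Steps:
f = 4 (f = 2*2 = 4)
z(Q, P) = 0 (z(Q, P) = (4 - 4)*(-4) = 0*(-4) = 0)
z(-2, g(6))*59 = 0*59 = 0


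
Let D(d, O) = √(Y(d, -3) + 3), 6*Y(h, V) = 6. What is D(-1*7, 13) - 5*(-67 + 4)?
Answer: 317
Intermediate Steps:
Y(h, V) = 1 (Y(h, V) = (⅙)*6 = 1)
D(d, O) = 2 (D(d, O) = √(1 + 3) = √4 = 2)
D(-1*7, 13) - 5*(-67 + 4) = 2 - 5*(-67 + 4) = 2 - 5*(-63) = 2 + 315 = 317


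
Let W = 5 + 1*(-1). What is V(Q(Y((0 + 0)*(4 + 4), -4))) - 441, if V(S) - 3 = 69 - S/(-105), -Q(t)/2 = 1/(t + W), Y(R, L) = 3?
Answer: -271217/735 ≈ -369.00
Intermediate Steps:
W = 4 (W = 5 - 1 = 4)
Q(t) = -2/(4 + t) (Q(t) = -2/(t + 4) = -2/(4 + t))
V(S) = 72 + S/105 (V(S) = 3 + (69 - S/(-105)) = 3 + (69 - S*(-1)/105) = 3 + (69 - (-1)*S/105) = 3 + (69 + S/105) = 72 + S/105)
V(Q(Y((0 + 0)*(4 + 4), -4))) - 441 = (72 + (-2/(4 + 3))/105) - 441 = (72 + (-2/7)/105) - 441 = (72 + (-2*⅐)/105) - 441 = (72 + (1/105)*(-2/7)) - 441 = (72 - 2/735) - 441 = 52918/735 - 441 = -271217/735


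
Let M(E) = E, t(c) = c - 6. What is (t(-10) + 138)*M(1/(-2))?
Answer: -61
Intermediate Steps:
t(c) = -6 + c
(t(-10) + 138)*M(1/(-2)) = ((-6 - 10) + 138)/(-2) = (-16 + 138)*(-½) = 122*(-½) = -61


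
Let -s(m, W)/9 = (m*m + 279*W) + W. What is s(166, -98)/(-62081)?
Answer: 1044/62081 ≈ 0.016817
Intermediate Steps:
s(m, W) = -2520*W - 9*m² (s(m, W) = -9*((m*m + 279*W) + W) = -9*((m² + 279*W) + W) = -9*(m² + 280*W) = -2520*W - 9*m²)
s(166, -98)/(-62081) = (-2520*(-98) - 9*166²)/(-62081) = (246960 - 9*27556)*(-1/62081) = (246960 - 248004)*(-1/62081) = -1044*(-1/62081) = 1044/62081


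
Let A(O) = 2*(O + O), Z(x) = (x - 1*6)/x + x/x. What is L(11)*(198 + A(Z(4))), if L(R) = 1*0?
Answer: 0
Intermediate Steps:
L(R) = 0
Z(x) = 1 + (-6 + x)/x (Z(x) = (x - 6)/x + 1 = (-6 + x)/x + 1 = 1 + (-6 + x)/x)
A(O) = 4*O (A(O) = 2*(2*O) = 4*O)
L(11)*(198 + A(Z(4))) = 0*(198 + 4*(2 - 6/4)) = 0*(198 + 4*(2 - 6*¼)) = 0*(198 + 4*(2 - 3/2)) = 0*(198 + 4*(½)) = 0*(198 + 2) = 0*200 = 0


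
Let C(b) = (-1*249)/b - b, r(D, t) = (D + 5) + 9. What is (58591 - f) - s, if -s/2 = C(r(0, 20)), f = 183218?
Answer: -872834/7 ≈ -1.2469e+5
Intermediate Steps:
r(D, t) = 14 + D (r(D, t) = (5 + D) + 9 = 14 + D)
C(b) = -b - 249/b (C(b) = -249/b - b = -b - 249/b)
s = 445/7 (s = -2*(-(14 + 0) - 249/(14 + 0)) = -2*(-1*14 - 249/14) = -2*(-14 - 249*1/14) = -2*(-14 - 249/14) = -2*(-445/14) = 445/7 ≈ 63.571)
(58591 - f) - s = (58591 - 1*183218) - 1*445/7 = (58591 - 183218) - 445/7 = -124627 - 445/7 = -872834/7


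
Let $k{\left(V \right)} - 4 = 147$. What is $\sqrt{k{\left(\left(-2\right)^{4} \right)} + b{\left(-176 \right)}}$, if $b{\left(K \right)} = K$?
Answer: $5 i \approx 5.0 i$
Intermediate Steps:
$k{\left(V \right)} = 151$ ($k{\left(V \right)} = 4 + 147 = 151$)
$\sqrt{k{\left(\left(-2\right)^{4} \right)} + b{\left(-176 \right)}} = \sqrt{151 - 176} = \sqrt{-25} = 5 i$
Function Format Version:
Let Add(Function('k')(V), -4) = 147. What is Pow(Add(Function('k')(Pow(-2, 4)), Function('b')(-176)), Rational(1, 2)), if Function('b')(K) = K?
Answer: Mul(5, I) ≈ Mul(5.0000, I)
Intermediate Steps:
Function('k')(V) = 151 (Function('k')(V) = Add(4, 147) = 151)
Pow(Add(Function('k')(Pow(-2, 4)), Function('b')(-176)), Rational(1, 2)) = Pow(Add(151, -176), Rational(1, 2)) = Pow(-25, Rational(1, 2)) = Mul(5, I)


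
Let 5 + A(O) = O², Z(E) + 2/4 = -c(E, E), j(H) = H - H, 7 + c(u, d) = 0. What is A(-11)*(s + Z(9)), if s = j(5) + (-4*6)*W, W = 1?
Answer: -2030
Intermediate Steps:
c(u, d) = -7 (c(u, d) = -7 + 0 = -7)
j(H) = 0
s = -24 (s = 0 - 4*6*1 = 0 - 24*1 = 0 - 24 = -24)
Z(E) = 13/2 (Z(E) = -½ - 1*(-7) = -½ + 7 = 13/2)
A(O) = -5 + O²
A(-11)*(s + Z(9)) = (-5 + (-11)²)*(-24 + 13/2) = (-5 + 121)*(-35/2) = 116*(-35/2) = -2030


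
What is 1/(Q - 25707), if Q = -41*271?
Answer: -1/36818 ≈ -2.7161e-5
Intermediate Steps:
Q = -11111
1/(Q - 25707) = 1/(-11111 - 25707) = 1/(-36818) = -1/36818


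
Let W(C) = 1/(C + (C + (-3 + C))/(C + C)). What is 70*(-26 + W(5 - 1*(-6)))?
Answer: -473480/261 ≈ -1814.1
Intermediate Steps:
W(C) = 1/(C + (-3 + 2*C)/(2*C)) (W(C) = 1/(C + (-3 + 2*C)/((2*C))) = 1/(C + (-3 + 2*C)*(1/(2*C))) = 1/(C + (-3 + 2*C)/(2*C)))
70*(-26 + W(5 - 1*(-6))) = 70*(-26 + 2*(5 - 1*(-6))/(-3 + 2*(5 - 1*(-6)) + 2*(5 - 1*(-6))**2)) = 70*(-26 + 2*(5 + 6)/(-3 + 2*(5 + 6) + 2*(5 + 6)**2)) = 70*(-26 + 2*11/(-3 + 2*11 + 2*11**2)) = 70*(-26 + 2*11/(-3 + 22 + 2*121)) = 70*(-26 + 2*11/(-3 + 22 + 242)) = 70*(-26 + 2*11/261) = 70*(-26 + 2*11*(1/261)) = 70*(-26 + 22/261) = 70*(-6764/261) = -473480/261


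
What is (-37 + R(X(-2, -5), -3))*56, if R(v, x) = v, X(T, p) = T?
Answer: -2184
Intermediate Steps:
(-37 + R(X(-2, -5), -3))*56 = (-37 - 2)*56 = -39*56 = -2184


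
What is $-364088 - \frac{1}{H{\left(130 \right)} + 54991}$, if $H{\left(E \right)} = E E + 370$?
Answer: $- \frac{26309362969}{72261} \approx -3.6409 \cdot 10^{5}$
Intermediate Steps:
$H{\left(E \right)} = 370 + E^{2}$ ($H{\left(E \right)} = E^{2} + 370 = 370 + E^{2}$)
$-364088 - \frac{1}{H{\left(130 \right)} + 54991} = -364088 - \frac{1}{\left(370 + 130^{2}\right) + 54991} = -364088 - \frac{1}{\left(370 + 16900\right) + 54991} = -364088 - \frac{1}{17270 + 54991} = -364088 - \frac{1}{72261} = - \frac{26309362969}{72261}$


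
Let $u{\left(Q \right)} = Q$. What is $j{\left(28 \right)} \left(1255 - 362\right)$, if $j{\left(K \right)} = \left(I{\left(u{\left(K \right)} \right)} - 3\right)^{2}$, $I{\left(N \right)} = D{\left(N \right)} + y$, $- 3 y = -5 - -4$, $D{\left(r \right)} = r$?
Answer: $\frac{5157968}{9} \approx 5.7311 \cdot 10^{5}$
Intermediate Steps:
$y = \frac{1}{3}$ ($y = - \frac{-5 - -4}{3} = - \frac{-5 + 4}{3} = \left(- \frac{1}{3}\right) \left(-1\right) = \frac{1}{3} \approx 0.33333$)
$I{\left(N \right)} = \frac{1}{3} + N$ ($I{\left(N \right)} = N + \frac{1}{3} = \frac{1}{3} + N$)
$j{\left(K \right)} = \left(- \frac{8}{3} + K\right)^{2}$ ($j{\left(K \right)} = \left(\left(\frac{1}{3} + K\right) - 3\right)^{2} = \left(- \frac{8}{3} + K\right)^{2}$)
$j{\left(28 \right)} \left(1255 - 362\right) = \frac{\left(-8 + 3 \cdot 28\right)^{2}}{9} \left(1255 - 362\right) = \frac{\left(-8 + 84\right)^{2}}{9} \cdot 893 = \frac{76^{2}}{9} \cdot 893 = \frac{1}{9} \cdot 5776 \cdot 893 = \frac{5776}{9} \cdot 893 = \frac{5157968}{9}$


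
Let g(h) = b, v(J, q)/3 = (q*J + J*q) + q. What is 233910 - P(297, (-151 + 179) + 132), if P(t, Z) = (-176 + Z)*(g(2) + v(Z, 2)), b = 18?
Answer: 265014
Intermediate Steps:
v(J, q) = 3*q + 6*J*q (v(J, q) = 3*((q*J + J*q) + q) = 3*((J*q + J*q) + q) = 3*(2*J*q + q) = 3*(q + 2*J*q) = 3*q + 6*J*q)
g(h) = 18
P(t, Z) = (-176 + Z)*(24 + 12*Z) (P(t, Z) = (-176 + Z)*(18 + 3*2*(1 + 2*Z)) = (-176 + Z)*(18 + (6 + 12*Z)) = (-176 + Z)*(24 + 12*Z))
233910 - P(297, (-151 + 179) + 132) = 233910 - (-4224 - 2088*((-151 + 179) + 132) + 12*((-151 + 179) + 132)**2) = 233910 - (-4224 - 2088*(28 + 132) + 12*(28 + 132)**2) = 233910 - (-4224 - 2088*160 + 12*160**2) = 233910 - (-4224 - 334080 + 12*25600) = 233910 - (-4224 - 334080 + 307200) = 233910 - 1*(-31104) = 233910 + 31104 = 265014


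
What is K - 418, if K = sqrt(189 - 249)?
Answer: -418 + 2*I*sqrt(15) ≈ -418.0 + 7.746*I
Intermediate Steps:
K = 2*I*sqrt(15) (K = sqrt(-60) = 2*I*sqrt(15) ≈ 7.746*I)
K - 418 = 2*I*sqrt(15) - 418 = -418 + 2*I*sqrt(15)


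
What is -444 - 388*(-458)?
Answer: 177260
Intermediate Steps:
-444 - 388*(-458) = -444 + 177704 = 177260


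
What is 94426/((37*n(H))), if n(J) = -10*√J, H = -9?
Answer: 47213*I/555 ≈ 85.068*I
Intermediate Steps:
94426/((37*n(H))) = 94426/((37*(-30*I))) = 94426/((-1110*I)) = 94426*(I/1110) = 47213*I/555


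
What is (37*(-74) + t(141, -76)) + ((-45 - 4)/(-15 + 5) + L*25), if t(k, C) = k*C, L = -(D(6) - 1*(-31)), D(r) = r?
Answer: -143741/10 ≈ -14374.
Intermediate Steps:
L = -37 (L = -(6 - 1*(-31)) = -(6 + 31) = -1*37 = -37)
t(k, C) = C*k
(37*(-74) + t(141, -76)) + ((-45 - 4)/(-15 + 5) + L*25) = (37*(-74) - 76*141) + ((-45 - 4)/(-15 + 5) - 37*25) = (-2738 - 10716) + (-49/(-10) - 925) = -13454 + (-49*(-⅒) - 925) = -13454 + (49/10 - 925) = -13454 - 9201/10 = -143741/10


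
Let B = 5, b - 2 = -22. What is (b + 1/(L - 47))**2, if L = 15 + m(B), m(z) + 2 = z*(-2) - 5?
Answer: 962361/2401 ≈ 400.82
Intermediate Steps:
b = -20 (b = 2 - 22 = -20)
m(z) = -7 - 2*z (m(z) = -2 + (z*(-2) - 5) = -2 + (-2*z - 5) = -2 + (-5 - 2*z) = -7 - 2*z)
L = -2 (L = 15 + (-7 - 2*5) = 15 + (-7 - 10) = 15 - 17 = -2)
(b + 1/(L - 47))**2 = (-20 + 1/(-2 - 47))**2 = (-20 + 1/(-49))**2 = (-20 - 1/49)**2 = (-981/49)**2 = 962361/2401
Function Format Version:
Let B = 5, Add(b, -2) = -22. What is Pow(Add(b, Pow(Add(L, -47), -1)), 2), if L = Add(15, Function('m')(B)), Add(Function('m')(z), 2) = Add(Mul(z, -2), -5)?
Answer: Rational(962361, 2401) ≈ 400.82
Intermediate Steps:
b = -20 (b = Add(2, -22) = -20)
Function('m')(z) = Add(-7, Mul(-2, z)) (Function('m')(z) = Add(-2, Add(Mul(z, -2), -5)) = Add(-2, Add(Mul(-2, z), -5)) = Add(-2, Add(-5, Mul(-2, z))) = Add(-7, Mul(-2, z)))
L = -2 (L = Add(15, Add(-7, Mul(-2, 5))) = Add(15, Add(-7, -10)) = Add(15, -17) = -2)
Pow(Add(b, Pow(Add(L, -47), -1)), 2) = Pow(Add(-20, Pow(Add(-2, -47), -1)), 2) = Pow(Add(-20, Pow(-49, -1)), 2) = Pow(Add(-20, Rational(-1, 49)), 2) = Pow(Rational(-981, 49), 2) = Rational(962361, 2401)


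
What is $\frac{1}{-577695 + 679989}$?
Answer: $\frac{1}{102294} \approx 9.7757 \cdot 10^{-6}$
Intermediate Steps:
$\frac{1}{-577695 + 679989} = \frac{1}{102294}$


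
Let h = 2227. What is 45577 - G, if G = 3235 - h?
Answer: 44569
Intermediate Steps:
G = 1008 (G = 3235 - 1*2227 = 3235 - 2227 = 1008)
45577 - G = 45577 - 1*1008 = 45577 - 1008 = 44569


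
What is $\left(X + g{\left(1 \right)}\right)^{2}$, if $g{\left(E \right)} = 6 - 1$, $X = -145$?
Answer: $19600$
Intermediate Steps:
$g{\left(E \right)} = 5$
$\left(X + g{\left(1 \right)}\right)^{2} = \left(-145 + 5\right)^{2} = \left(-140\right)^{2} = 19600$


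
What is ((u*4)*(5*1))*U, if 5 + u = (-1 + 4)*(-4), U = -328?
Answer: 111520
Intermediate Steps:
u = -17 (u = -5 + (-1 + 4)*(-4) = -5 + 3*(-4) = -5 - 12 = -17)
((u*4)*(5*1))*U = ((-17*4)*(5*1))*(-328) = -68*5*(-328) = -340*(-328) = 111520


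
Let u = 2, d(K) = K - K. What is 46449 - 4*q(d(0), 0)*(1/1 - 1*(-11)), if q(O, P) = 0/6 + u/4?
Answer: 46425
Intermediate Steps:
d(K) = 0
q(O, P) = 1/2 (q(O, P) = 0/6 + 2/4 = 0*(1/6) + 2*(1/4) = 0 + 1/2 = 1/2)
46449 - 4*q(d(0), 0)*(1/1 - 1*(-11)) = 46449 - 4*(1/2)*(1/1 - 1*(-11)) = 46449 - 2*(1 + 11) = 46449 - 2*12 = 46449 - 1*24 = 46449 - 24 = 46425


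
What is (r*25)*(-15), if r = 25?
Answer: -9375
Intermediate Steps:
(r*25)*(-15) = (25*25)*(-15) = 625*(-15) = -9375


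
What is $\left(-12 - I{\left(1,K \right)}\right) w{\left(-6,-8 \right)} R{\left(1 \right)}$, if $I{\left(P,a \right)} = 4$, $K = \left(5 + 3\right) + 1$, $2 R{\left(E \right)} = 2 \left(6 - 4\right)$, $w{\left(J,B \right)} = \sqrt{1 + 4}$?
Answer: $- 32 \sqrt{5} \approx -71.554$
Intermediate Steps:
$w{\left(J,B \right)} = \sqrt{5}$
$R{\left(E \right)} = 2$ ($R{\left(E \right)} = \frac{2 \left(6 - 4\right)}{2} = \frac{2 \cdot 2}{2} = \frac{1}{2} \cdot 4 = 2$)
$K = 9$ ($K = 8 + 1 = 9$)
$\left(-12 - I{\left(1,K \right)}\right) w{\left(-6,-8 \right)} R{\left(1 \right)} = \left(-12 - 4\right) \sqrt{5} \cdot 2 = - 16 \sqrt{5} \cdot 2 = - 32 \sqrt{5}$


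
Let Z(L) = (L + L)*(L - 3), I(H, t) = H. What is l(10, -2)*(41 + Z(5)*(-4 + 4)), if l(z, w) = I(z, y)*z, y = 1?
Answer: 4100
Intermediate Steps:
Z(L) = 2*L*(-3 + L) (Z(L) = (2*L)*(-3 + L) = 2*L*(-3 + L))
l(z, w) = z**2 (l(z, w) = z*z = z**2)
l(10, -2)*(41 + Z(5)*(-4 + 4)) = 10**2*(41 + (2*5*(-3 + 5))*(-4 + 4)) = 100*(41 + (2*5*2)*0) = 100*(41 + 20*0) = 100*(41 + 0) = 100*41 = 4100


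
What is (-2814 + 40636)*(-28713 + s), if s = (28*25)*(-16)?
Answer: -1509589486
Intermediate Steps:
s = -11200 (s = 700*(-16) = -11200)
(-2814 + 40636)*(-28713 + s) = (-2814 + 40636)*(-28713 - 11200) = 37822*(-39913) = -1509589486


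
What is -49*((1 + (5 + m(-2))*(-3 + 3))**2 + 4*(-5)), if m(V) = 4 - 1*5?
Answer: 931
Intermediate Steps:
m(V) = -1 (m(V) = 4 - 5 = -1)
-49*((1 + (5 + m(-2))*(-3 + 3))**2 + 4*(-5)) = -49*((1 + (5 - 1)*(-3 + 3))**2 + 4*(-5)) = -49*((1 + 4*0)**2 - 20) = -49*((1 + 0)**2 - 20) = -49*(1**2 - 20) = -49*(1 - 20) = -49*(-19) = 931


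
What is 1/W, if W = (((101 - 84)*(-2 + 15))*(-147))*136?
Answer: -1/4418232 ≈ -2.2633e-7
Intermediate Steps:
W = -4418232 (W = ((17*13)*(-147))*136 = (221*(-147))*136 = -32487*136 = -4418232)
1/W = 1/(-4418232) = -1/4418232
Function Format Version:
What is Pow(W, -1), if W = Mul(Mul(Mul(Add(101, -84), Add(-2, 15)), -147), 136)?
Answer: Rational(-1, 4418232) ≈ -2.2633e-7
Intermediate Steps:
W = -4418232 (W = Mul(Mul(Mul(17, 13), -147), 136) = Mul(Mul(221, -147), 136) = Mul(-32487, 136) = -4418232)
Pow(W, -1) = Pow(-4418232, -1) = Rational(-1, 4418232)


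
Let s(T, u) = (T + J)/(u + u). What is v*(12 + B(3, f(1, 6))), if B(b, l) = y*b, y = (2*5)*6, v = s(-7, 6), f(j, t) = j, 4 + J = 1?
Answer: -160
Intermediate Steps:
J = -3 (J = -4 + 1 = -3)
s(T, u) = (-3 + T)/(2*u) (s(T, u) = (T - 3)/(u + u) = (-3 + T)/((2*u)) = (-3 + T)*(1/(2*u)) = (-3 + T)/(2*u))
v = -⅚ (v = (½)*(-3 - 7)/6 = (½)*(⅙)*(-10) = -⅚ ≈ -0.83333)
y = 60 (y = 10*6 = 60)
B(b, l) = 60*b
v*(12 + B(3, f(1, 6))) = -5*(12 + 60*3)/6 = -5*(12 + 180)/6 = -⅚*192 = -160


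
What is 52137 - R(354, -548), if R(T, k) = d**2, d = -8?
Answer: 52073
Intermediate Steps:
R(T, k) = 64 (R(T, k) = (-8)**2 = 64)
52137 - R(354, -548) = 52137 - 1*64 = 52137 - 64 = 52073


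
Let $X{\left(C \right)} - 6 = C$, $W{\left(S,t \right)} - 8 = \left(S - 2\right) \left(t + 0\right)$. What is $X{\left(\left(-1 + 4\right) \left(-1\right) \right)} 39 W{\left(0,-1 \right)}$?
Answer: $1170$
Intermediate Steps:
$W{\left(S,t \right)} = 8 + t \left(-2 + S\right)$ ($W{\left(S,t \right)} = 8 + \left(S - 2\right) \left(t + 0\right) = 8 + \left(-2 + S\right) t = 8 + t \left(-2 + S\right)$)
$X{\left(C \right)} = 6 + C$
$X{\left(\left(-1 + 4\right) \left(-1\right) \right)} 39 W{\left(0,-1 \right)} = \left(6 + \left(-1 + 4\right) \left(-1\right)\right) 39 \left(8 - -2 + 0 \left(-1\right)\right) = \left(6 + 3 \left(-1\right)\right) 39 \left(8 + 2 + 0\right) = \left(6 - 3\right) 39 \cdot 10 = 3 \cdot 39 \cdot 10 = 117 \cdot 10 = 1170$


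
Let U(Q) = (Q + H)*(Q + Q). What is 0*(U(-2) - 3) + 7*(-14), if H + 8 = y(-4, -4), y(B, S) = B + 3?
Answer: -98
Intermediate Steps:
y(B, S) = 3 + B
H = -9 (H = -8 + (3 - 4) = -8 - 1 = -9)
U(Q) = 2*Q*(-9 + Q) (U(Q) = (Q - 9)*(Q + Q) = (-9 + Q)*(2*Q) = 2*Q*(-9 + Q))
0*(U(-2) - 3) + 7*(-14) = 0*(2*(-2)*(-9 - 2) - 3) + 7*(-14) = 0*(2*(-2)*(-11) - 3) - 98 = 0*(44 - 3) - 98 = 0*41 - 98 = 0 - 98 = -98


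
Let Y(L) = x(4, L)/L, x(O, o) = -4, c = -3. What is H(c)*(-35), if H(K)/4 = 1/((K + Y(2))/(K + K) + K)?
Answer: 840/13 ≈ 64.615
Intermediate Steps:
Y(L) = -4/L
H(K) = 4/(K + (-2 + K)/(2*K)) (H(K) = 4/((K - 4/2)/(K + K) + K) = 4/((K - 4*½)/((2*K)) + K) = 4/((K - 2)*(1/(2*K)) + K) = 4/((-2 + K)*(1/(2*K)) + K) = 4/((-2 + K)/(2*K) + K) = 4/(K + (-2 + K)/(2*K)))
H(c)*(-35) = (8*(-3)/(-2 - 3 + 2*(-3)²))*(-35) = (8*(-3)/(-2 - 3 + 2*9))*(-35) = (8*(-3)/(-2 - 3 + 18))*(-35) = (8*(-3)/13)*(-35) = (8*(-3)*(1/13))*(-35) = -24/13*(-35) = 840/13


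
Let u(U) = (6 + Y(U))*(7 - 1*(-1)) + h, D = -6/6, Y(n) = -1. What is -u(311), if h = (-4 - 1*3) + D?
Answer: -32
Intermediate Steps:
D = -1 (D = -6*⅙ = -1)
h = -8 (h = (-4 - 1*3) - 1 = (-4 - 3) - 1 = -7 - 1 = -8)
u(U) = 32 (u(U) = (6 - 1)*(7 - 1*(-1)) - 8 = 5*(7 + 1) - 8 = 5*8 - 8 = 40 - 8 = 32)
-u(311) = -1*32 = -32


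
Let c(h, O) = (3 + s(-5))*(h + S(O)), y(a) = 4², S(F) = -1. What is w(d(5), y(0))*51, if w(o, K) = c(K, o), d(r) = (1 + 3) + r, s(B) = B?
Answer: -1530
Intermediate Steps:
y(a) = 16
c(h, O) = 2 - 2*h (c(h, O) = (3 - 5)*(h - 1) = -2*(-1 + h) = 2 - 2*h)
d(r) = 4 + r
w(o, K) = 2 - 2*K
w(d(5), y(0))*51 = (2 - 2*16)*51 = (2 - 32)*51 = -30*51 = -1530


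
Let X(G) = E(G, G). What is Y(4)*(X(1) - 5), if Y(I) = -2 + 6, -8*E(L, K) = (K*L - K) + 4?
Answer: -22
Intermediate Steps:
E(L, K) = -1/2 + K/8 - K*L/8 (E(L, K) = -((K*L - K) + 4)/8 = -((-K + K*L) + 4)/8 = -(4 - K + K*L)/8 = -1/2 + K/8 - K*L/8)
Y(I) = 4
X(G) = -1/2 - G**2/8 + G/8 (X(G) = -1/2 + G/8 - G*G/8 = -1/2 + G/8 - G**2/8 = -1/2 - G**2/8 + G/8)
Y(4)*(X(1) - 5) = 4*((-1/2 - 1/8*1**2 + (1/8)*1) - 5) = 4*((-1/2 - 1/8*1 + 1/8) - 5) = 4*((-1/2 - 1/8 + 1/8) - 5) = 4*(-1/2 - 5) = 4*(-11/2) = -22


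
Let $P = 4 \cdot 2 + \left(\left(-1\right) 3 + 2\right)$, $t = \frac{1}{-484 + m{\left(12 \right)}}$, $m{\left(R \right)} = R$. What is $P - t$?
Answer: $\frac{3305}{472} \approx 7.0021$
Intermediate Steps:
$t = - \frac{1}{472}$ ($t = \frac{1}{-484 + 12} = \frac{1}{-472} = - \frac{1}{472} \approx -0.0021186$)
$P = 7$ ($P = 8 + \left(-3 + 2\right) = 8 - 1 = 7$)
$P - t = 7 - - \frac{1}{472} = 7 + \frac{1}{472} = \frac{3305}{472}$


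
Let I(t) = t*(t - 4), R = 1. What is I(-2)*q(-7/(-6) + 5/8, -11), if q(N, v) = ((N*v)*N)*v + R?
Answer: 224305/48 ≈ 4673.0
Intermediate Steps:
I(t) = t*(-4 + t)
q(N, v) = 1 + N**2*v**2 (q(N, v) = ((N*v)*N)*v + 1 = (v*N**2)*v + 1 = N**2*v**2 + 1 = 1 + N**2*v**2)
I(-2)*q(-7/(-6) + 5/8, -11) = (-2*(-4 - 2))*(1 + (-7/(-6) + 5/8)**2*(-11)**2) = (-2*(-6))*(1 + (-7*(-1/6) + 5*(1/8))**2*121) = 12*(1 + (7/6 + 5/8)**2*121) = 12*(1 + (43/24)**2*121) = 12*(1 + (1849/576)*121) = 12*(1 + 223729/576) = 12*(224305/576) = 224305/48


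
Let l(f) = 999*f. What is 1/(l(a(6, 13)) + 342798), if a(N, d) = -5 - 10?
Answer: 1/327813 ≈ 3.0505e-6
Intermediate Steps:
a(N, d) = -15
1/(l(a(6, 13)) + 342798) = 1/(999*(-15) + 342798) = 1/(-14985 + 342798) = 1/327813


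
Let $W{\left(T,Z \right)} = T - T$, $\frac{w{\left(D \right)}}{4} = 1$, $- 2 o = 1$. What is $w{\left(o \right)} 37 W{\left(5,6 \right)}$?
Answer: $0$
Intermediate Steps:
$o = - \frac{1}{2}$ ($o = \left(- \frac{1}{2}\right) 1 = - \frac{1}{2} \approx -0.5$)
$w{\left(D \right)} = 4$ ($w{\left(D \right)} = 4 \cdot 1 = 4$)
$W{\left(T,Z \right)} = 0$
$w{\left(o \right)} 37 W{\left(5,6 \right)} = 4 \cdot 37 \cdot 0 = 148 \cdot 0 = 0$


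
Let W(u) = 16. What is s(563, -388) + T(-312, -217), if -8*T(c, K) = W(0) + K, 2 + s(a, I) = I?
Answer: -2919/8 ≈ -364.88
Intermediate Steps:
s(a, I) = -2 + I
T(c, K) = -2 - K/8 (T(c, K) = -(16 + K)/8 = -2 - K/8)
s(563, -388) + T(-312, -217) = (-2 - 388) + (-2 - ⅛*(-217)) = -390 + (-2 + 217/8) = -390 + 201/8 = -2919/8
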